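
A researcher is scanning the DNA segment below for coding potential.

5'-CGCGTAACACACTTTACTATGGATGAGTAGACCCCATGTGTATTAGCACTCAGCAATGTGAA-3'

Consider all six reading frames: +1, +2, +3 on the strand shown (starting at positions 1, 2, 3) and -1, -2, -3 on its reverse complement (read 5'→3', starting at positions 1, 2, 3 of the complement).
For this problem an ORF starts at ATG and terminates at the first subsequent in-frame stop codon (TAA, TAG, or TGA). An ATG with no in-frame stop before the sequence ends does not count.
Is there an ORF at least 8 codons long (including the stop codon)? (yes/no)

Reverse complement (5'→3'): TTCACATTGCTGAGTGCTAATACACATGGGGTCTACTCATCCATAGTAAAGTGTGTTACGCG
Frame +1: CGC GTA ACA CAC TTT ACT ATG GAT GAG TAG ACC CCA TGT GTA TTA GCA CTC AGC AAT GTG — ATG at 19, stop TAG at 28 → 12 nt.
Frame +2: GCG TAA CAC ACT TTA CTA TGG ATG AGT AGA CCC CAT GTG TAT TAG CAC TCA GCA ATG TGA — ATG at 23, stop TAG at 44 → 24 nt; ATG at 56, stop TGA at 59 → 6 nt.
Frame +3: CGT AAC ACA CTT TAC TAT GGA TGA GTA GAC CCC ATG TGT ATT AGC ACT CAG CAA TGT GAA — no ATG→stop ORF.
Frame -1: TTC ACA TTG CTG AGT GCT AAT ACA CAT GGG GTC TAC TCA TCC ATA GTA AAG TGT GTT ACG — no ATG→stop ORF.
Frame -2: TCA CAT TGC TGA GTG CTA ATA CAC ATG GGG TCT ACT CAT CCA TAG TAA AGT GTG TTA CGC — ATG at 26, stop TAG at 44 → 21 nt.
Frame -3: CAC ATT GCT GAG TGC TAA TAC ACA TGG GGT CTA CTC ATC CAT AGT AAA GTG TGT TAC GCG — no ATG→stop ORF.
Frame +2 has an ORF of 8 codons (positions 23–46) ≥ 8, so yes.

yes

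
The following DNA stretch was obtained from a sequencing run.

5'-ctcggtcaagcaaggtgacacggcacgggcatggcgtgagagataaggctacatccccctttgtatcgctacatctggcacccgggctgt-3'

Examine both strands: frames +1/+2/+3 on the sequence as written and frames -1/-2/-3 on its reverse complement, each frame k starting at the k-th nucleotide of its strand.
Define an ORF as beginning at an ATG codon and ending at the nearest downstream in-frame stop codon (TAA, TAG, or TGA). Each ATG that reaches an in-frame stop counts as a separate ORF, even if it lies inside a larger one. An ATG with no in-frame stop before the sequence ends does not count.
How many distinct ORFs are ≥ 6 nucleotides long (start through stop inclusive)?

4

Reverse complement (5'→3'): ACAGCCCGGGTGCCAGATGTAGCGATACAAAGGGGGATGTAGCCTTATCTCTCACGCCATGCCCGTGCCGTGTCACCTTGCTTGACCGAG
Frame +1: CTC GGT CAA GCA AGG TGA CAC GGC ACG GGC ATG GCG TGA GAG ATA AGG CTA CAT CCC CCT TTG TAT CGC TAC ATC TGG CAC CCG GGC TGT — ATG at 31, stop TGA at 37 → 9 nt.
Frame +2: TCG GTC AAG CAA GGT GAC ACG GCA CGG GCA TGG CGT GAG AGA TAA GGC TAC ATC CCC CTT TGT ATC GCT ACA TCT GGC ACC CGG GCT — no ATG→stop ORF.
Frame +3: CGG TCA AGC AAG GTG ACA CGG CAC GGG CAT GGC GTG AGA GAT AAG GCT ACA TCC CCC TTT GTA TCG CTA CAT CTG GCA CCC GGG CTG — no ATG→stop ORF.
Frame -1: ACA GCC CGG GTG CCA GAT GTA GCG ATA CAA AGG GGG ATG TAG CCT TAT CTC TCA CGC CAT GCC CGT GCC GTG TCA CCT TGC TTG ACC GAG — ATG at 37, stop TAG at 40 → 6 nt.
Frame -2: CAG CCC GGG TGC CAG ATG TAG CGA TAC AAA GGG GGA TGT AGC CTT ATC TCT CAC GCC ATG CCC GTG CCG TGT CAC CTT GCT TGA CCG — ATG at 17, stop TAG at 20 → 6 nt; ATG at 59, stop TGA at 83 → 27 nt.
Frame -3: AGC CCG GGT GCC AGA TGT AGC GAT ACA AAG GGG GAT GTA GCC TTA TCT CTC ACG CCA TGC CCG TGC CGT GTC ACC TTG CTT GAC CGA — no ATG→stop ORF.
ORFs ≥ 6 nucleotides: frame +1 31–39 (9 nucleotides), frame -1 37–42 (6 nucleotides), frame -2 17–22 (6 nucleotides), frame -2 59–85 (27 nucleotides). Count = 4.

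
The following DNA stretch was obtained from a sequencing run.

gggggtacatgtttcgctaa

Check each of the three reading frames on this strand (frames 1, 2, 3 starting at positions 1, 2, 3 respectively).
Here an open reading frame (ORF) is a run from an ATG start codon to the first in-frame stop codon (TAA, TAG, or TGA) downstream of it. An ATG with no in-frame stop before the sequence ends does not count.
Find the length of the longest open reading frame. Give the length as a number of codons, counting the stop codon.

4

Frame 1: GGG GGT ACA TGT TTC GCT — no ATG→stop ORF.
Frame 2: GGG GTA CAT GTT TCG CTA — no ATG→stop ORF.
Frame 3: GGG TAC ATG TTT CGC TAA — ATG at 9, stop TAA at 18 → 12 nt.
Longest: frame 3, positions 9–20, 12 nt = 4 codons = 3 aa. → 4 codons.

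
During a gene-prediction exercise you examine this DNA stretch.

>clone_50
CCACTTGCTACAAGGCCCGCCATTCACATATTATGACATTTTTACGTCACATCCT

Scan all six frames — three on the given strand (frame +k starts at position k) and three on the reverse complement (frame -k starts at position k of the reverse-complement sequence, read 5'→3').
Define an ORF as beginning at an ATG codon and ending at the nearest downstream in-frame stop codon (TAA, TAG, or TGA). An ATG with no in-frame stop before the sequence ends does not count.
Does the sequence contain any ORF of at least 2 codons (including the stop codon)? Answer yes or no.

Reverse complement (5'→3'): AGGATGTGACGTAAAAATGTCATAATATGTGAATGGCGGGCCTTGTAGCAAGTGG
Frame +1: CCA CTT GCT ACA AGG CCC GCC ATT CAC ATA TTA TGA CAT TTT TAC GTC ACA TCC — no ATG→stop ORF.
Frame +2: CAC TTG CTA CAA GGC CCG CCA TTC ACA TAT TAT GAC ATT TTT ACG TCA CAT CCT — no ATG→stop ORF.
Frame +3: ACT TGC TAC AAG GCC CGC CAT TCA CAT ATT ATG ACA TTT TTA CGT CAC ATC — no ATG→stop ORF.
Frame -1: AGG ATG TGA CGT AAA AAT GTC ATA ATA TGT GAA TGG CGG GCC TTG TAG CAA GTG — ATG at 4, stop TGA at 7 → 6 nt.
Frame -2: GGA TGT GAC GTA AAA ATG TCA TAA TAT GTG AAT GGC GGG CCT TGT AGC AAG TGG — ATG at 17, stop TAA at 23 → 9 nt.
Frame -3: GAT GTG ACG TAA AAA TGT CAT AAT ATG TGA ATG GCG GGC CTT GTA GCA AGT — ATG at 27, stop TGA at 30 → 6 nt.
Frame -1 has an ORF of 2 codons (positions 4–9) ≥ 2, so yes.

yes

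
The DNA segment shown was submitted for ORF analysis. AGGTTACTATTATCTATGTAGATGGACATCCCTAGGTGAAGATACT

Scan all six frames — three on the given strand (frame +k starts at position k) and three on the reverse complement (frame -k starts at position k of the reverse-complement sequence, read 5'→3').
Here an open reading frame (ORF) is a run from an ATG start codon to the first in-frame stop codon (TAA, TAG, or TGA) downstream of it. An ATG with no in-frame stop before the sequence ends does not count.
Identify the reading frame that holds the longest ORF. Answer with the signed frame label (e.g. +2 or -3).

Reverse complement (5'→3'): AGTATCTTCACCTAGGGATGTCCATCTACATAGATAATAGTAACCT
Frame +1: AGG TTA CTA TTA TCT ATG TAG ATG GAC ATC CCT AGG TGA AGA TAC — ATG at 16, stop TAG at 19 → 6 nt; ATG at 22, stop TGA at 37 → 18 nt.
Frame +2: GGT TAC TAT TAT CTA TGT AGA TGG ACA TCC CTA GGT GAA GAT ACT — no ATG→stop ORF.
Frame +3: GTT ACT ATT ATC TAT GTA GAT GGA CAT CCC TAG GTG AAG ATA — no ATG→stop ORF.
Frame -1: AGT ATC TTC ACC TAG GGA TGT CCA TCT ACA TAG ATA ATA GTA ACC — no ATG→stop ORF.
Frame -2: GTA TCT TCA CCT AGG GAT GTC CAT CTA CAT AGA TAA TAG TAA CCT — no ATG→stop ORF.
Frame -3: TAT CTT CAC CTA GGG ATG TCC ATC TAC ATA GAT AAT AGT AAC — no ATG→stop ORF.
Longest ORF is 18 nt in frame +1 (positions 22–39).

+1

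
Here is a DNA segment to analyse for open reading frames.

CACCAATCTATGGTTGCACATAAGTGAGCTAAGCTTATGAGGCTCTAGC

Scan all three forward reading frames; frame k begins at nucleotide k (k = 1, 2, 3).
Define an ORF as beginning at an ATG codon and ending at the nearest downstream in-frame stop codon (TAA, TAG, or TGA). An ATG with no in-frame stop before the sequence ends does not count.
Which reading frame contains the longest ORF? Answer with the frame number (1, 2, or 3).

1

Frame 1: CAC CAA TCT ATG GTT GCA CAT AAG TGA GCT AAG CTT ATG AGG CTC TAG — ATG at 10, stop TGA at 25 → 18 nt; ATG at 37, stop TAG at 46 → 12 nt.
Frame 2: ACC AAT CTA TGG TTG CAC ATA AGT GAG CTA AGC TTA TGA GGC TCT AGC — no ATG→stop ORF.
Frame 3: CCA ATC TAT GGT TGC ACA TAA GTG AGC TAA GCT TAT GAG GCT CTA — no ATG→stop ORF.
Longest ORF is 18 nt in frame 1 (positions 10–27).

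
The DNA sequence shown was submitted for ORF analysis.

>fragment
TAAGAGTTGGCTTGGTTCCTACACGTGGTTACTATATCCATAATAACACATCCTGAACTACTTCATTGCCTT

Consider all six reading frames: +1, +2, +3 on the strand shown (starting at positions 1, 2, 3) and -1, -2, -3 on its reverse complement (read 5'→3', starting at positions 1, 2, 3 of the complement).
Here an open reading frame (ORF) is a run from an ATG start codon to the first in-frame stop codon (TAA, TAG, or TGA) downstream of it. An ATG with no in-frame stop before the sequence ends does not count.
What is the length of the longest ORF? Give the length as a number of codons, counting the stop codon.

Reverse complement (5'→3'): AAGGCAATGAAGTAGTTCAGGATGTGTTATTATGGATATAGTAACCACGTGTAGGAACCAAGCCAACTCTTA
Frame +1: TAA GAG TTG GCT TGG TTC CTA CAC GTG GTT ACT ATA TCC ATA ATA ACA CAT CCT GAA CTA CTT CAT TGC CTT — no ATG→stop ORF.
Frame +2: AAG AGT TGG CTT GGT TCC TAC ACG TGG TTA CTA TAT CCA TAA TAA CAC ATC CTG AAC TAC TTC ATT GCC — no ATG→stop ORF.
Frame +3: AGA GTT GGC TTG GTT CCT ACA CGT GGT TAC TAT ATC CAT AAT AAC ACA TCC TGA ACT ACT TCA TTG CCT — no ATG→stop ORF.
Frame -1: AAG GCA ATG AAG TAG TTC AGG ATG TGT TAT TAT GGA TAT AGT AAC CAC GTG TAG GAA CCA AGC CAA CTC TTA — ATG at 7, stop TAG at 13 → 9 nt; ATG at 22, stop TAG at 52 → 33 nt.
Frame -2: AGG CAA TGA AGT AGT TCA GGA TGT GTT ATT ATG GAT ATA GTA ACC ACG TGT AGG AAC CAA GCC AAC TCT — no ATG→stop ORF.
Frame -3: GGC AAT GAA GTA GTT CAG GAT GTG TTA TTA TGG ATA TAG TAA CCA CGT GTA GGA ACC AAG CCA ACT CTT — no ATG→stop ORF.
Longest: frame -1, positions 22–54, 33 nt = 11 codons = 10 aa. → 11 codons.

11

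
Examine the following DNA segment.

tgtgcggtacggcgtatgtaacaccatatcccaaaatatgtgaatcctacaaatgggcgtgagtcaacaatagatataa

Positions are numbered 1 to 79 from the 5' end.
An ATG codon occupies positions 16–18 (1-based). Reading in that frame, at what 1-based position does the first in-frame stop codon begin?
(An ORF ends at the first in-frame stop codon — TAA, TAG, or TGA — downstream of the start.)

19

Codons from position 16: ATG (16–18), TAA (19–21).
TAA is a stop codon; it begins at position 19.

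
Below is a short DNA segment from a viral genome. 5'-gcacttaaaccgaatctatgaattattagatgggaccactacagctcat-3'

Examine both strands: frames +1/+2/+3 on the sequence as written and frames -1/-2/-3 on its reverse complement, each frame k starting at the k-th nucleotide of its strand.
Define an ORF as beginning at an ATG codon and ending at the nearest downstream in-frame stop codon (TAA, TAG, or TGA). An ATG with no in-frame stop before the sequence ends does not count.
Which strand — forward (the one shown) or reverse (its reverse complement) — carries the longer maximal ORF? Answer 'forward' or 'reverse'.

Reverse complement (5'→3'): ATGAGCTGTAGTGGTCCCATCTAATAATTCATAGATTCGGTTTAAGTGC
Frame +1: GCA CTT AAA CCG AAT CTA TGA ATT ATT AGA TGG GAC CAC TAC AGC TCA — no ATG→stop ORF.
Frame +2: CAC TTA AAC CGA ATC TAT GAA TTA TTA GAT GGG ACC ACT ACA GCT CAT — no ATG→stop ORF.
Frame +3: ACT TAA ACC GAA TCT ATG AAT TAT TAG ATG GGA CCA CTA CAG CTC — ATG at 18, stop TAG at 27 → 12 nt.
Frame -1: ATG AGC TGT AGT GGT CCC ATC TAA TAA TTC ATA GAT TCG GTT TAA GTG — ATG at 1, stop TAA at 22 → 24 nt.
Frame -2: TGA GCT GTA GTG GTC CCA TCT AAT AAT TCA TAG ATT CGG TTT AAG TGC — no ATG→stop ORF.
Frame -3: GAG CTG TAG TGG TCC CAT CTA ATA ATT CAT AGA TTC GGT TTA AGT — no ATG→stop ORF.
Forward-strand max 12 nt; reverse-strand max 24 nt. The reverse strand has the longer ORF.

reverse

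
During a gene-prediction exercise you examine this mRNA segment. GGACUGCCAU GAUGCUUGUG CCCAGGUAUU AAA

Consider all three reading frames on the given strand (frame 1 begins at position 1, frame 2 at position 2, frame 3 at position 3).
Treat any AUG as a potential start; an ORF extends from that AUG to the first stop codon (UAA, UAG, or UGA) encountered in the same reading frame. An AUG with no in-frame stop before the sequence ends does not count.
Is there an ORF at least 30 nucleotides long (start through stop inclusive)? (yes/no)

Frame 1: GGA CUG CCA UGA UGC UUG UGC CCA GGU AUU AAA — no AUG→stop ORF.
Frame 2: GAC UGC CAU GAU GCU UGU GCC CAG GUA UUA — no AUG→stop ORF.
Frame 3: ACU GCC AUG AUG CUU GUG CCC AGG UAU UAA — AUG at 9, stop UAA at 30 → 24 nt; AUG at 12, stop UAA at 30 → 21 nt.
Largest ORF found is 24 nucleotides < 30, so no.

no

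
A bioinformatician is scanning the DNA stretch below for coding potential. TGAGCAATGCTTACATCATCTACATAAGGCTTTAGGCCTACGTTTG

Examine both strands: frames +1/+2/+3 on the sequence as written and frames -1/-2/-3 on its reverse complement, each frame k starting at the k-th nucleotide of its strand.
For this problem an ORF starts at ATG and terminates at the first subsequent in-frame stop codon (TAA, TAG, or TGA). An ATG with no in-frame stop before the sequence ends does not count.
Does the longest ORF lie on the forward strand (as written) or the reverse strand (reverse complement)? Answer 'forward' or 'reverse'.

Reverse complement (5'→3'): CAAACGTAGGCCTAAAGCCTTATGTAGATGATGTAAGCATTGCTCA
Frame +1: TGA GCA ATG CTT ACA TCA TCT ACA TAA GGC TTT AGG CCT ACG TTT — ATG at 7, stop TAA at 25 → 21 nt.
Frame +2: GAG CAA TGC TTA CAT CAT CTA CAT AAG GCT TTA GGC CTA CGT TTG — no ATG→stop ORF.
Frame +3: AGC AAT GCT TAC ATC ATC TAC ATA AGG CTT TAG GCC TAC GTT — no ATG→stop ORF.
Frame -1: CAA ACG TAG GCC TAA AGC CTT ATG TAG ATG ATG TAA GCA TTG CTC — ATG at 22, stop TAG at 25 → 6 nt; ATG at 28, stop TAA at 34 → 9 nt; ATG at 31, stop TAA at 34 → 6 nt.
Frame -2: AAA CGT AGG CCT AAA GCC TTA TGT AGA TGA TGT AAG CAT TGC TCA — no ATG→stop ORF.
Frame -3: AAC GTA GGC CTA AAG CCT TAT GTA GAT GAT GTA AGC ATT GCT — no ATG→stop ORF.
Forward-strand max 21 nt; reverse-strand max 9 nt. The forward strand has the longer ORF.

forward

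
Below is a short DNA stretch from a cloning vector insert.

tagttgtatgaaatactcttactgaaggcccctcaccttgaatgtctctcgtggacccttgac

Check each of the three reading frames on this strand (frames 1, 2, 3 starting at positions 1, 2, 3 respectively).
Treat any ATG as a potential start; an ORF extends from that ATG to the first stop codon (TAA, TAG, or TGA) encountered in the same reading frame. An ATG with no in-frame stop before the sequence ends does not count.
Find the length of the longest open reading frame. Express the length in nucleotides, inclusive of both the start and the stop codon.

Frame 1: TAG TTG TAT GAA ATA CTC TTA CTG AAG GCC CCT CAC CTT GAA TGT CTC TCG TGG ACC CTT GAC — no ATG→stop ORF.
Frame 2: AGT TGT ATG AAA TAC TCT TAC TGA AGG CCC CTC ACC TTG AAT GTC TCT CGT GGA CCC TTG — ATG at 8, stop TGA at 23 → 18 nt.
Frame 3: GTT GTA TGA AAT ACT CTT ACT GAA GGC CCC TCA CCT TGA ATG TCT CTC GTG GAC CCT TGA — ATG at 42, stop TGA at 60 → 21 nt.
Longest: frame 3, positions 42–62, 21 nt = 7 codons = 6 aa. → 21 nucleotides.

21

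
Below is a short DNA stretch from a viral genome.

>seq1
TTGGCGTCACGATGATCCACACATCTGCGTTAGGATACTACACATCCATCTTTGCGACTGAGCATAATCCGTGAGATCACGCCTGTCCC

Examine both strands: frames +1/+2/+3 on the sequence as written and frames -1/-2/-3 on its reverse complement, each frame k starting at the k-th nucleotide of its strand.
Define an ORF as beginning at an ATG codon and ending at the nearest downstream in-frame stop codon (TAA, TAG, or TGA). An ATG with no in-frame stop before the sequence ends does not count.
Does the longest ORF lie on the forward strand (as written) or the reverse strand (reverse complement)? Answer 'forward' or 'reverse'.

forward

Reverse complement (5'→3'): GGGACAGGCGTGATCTCACGGATTATGCTCAGTCGCAAAGATGGATGTGTAGTATCCTAACGCAGATGTGTGGATCATCGTGACGCCAA
Frame +1: TTG GCG TCA CGA TGA TCC ACA CAT CTG CGT TAG GAT ACT ACA CAT CCA TCT TTG CGA CTG AGC ATA ATC CGT GAG ATC ACG CCT GTC — no ATG→stop ORF.
Frame +2: TGG CGT CAC GAT GAT CCA CAC ATC TGC GTT AGG ATA CTA CAC ATC CAT CTT TGC GAC TGA GCA TAA TCC GTG AGA TCA CGC CTG TCC — no ATG→stop ORF.
Frame +3: GGC GTC ACG ATG ATC CAC ACA TCT GCG TTA GGA TAC TAC ACA TCC ATC TTT GCG ACT GAG CAT AAT CCG TGA GAT CAC GCC TGT CCC — ATG at 12, stop TGA at 72 → 63 nt.
Frame -1: GGG ACA GGC GTG ATC TCA CGG ATT ATG CTC AGT CGC AAA GAT GGA TGT GTA GTA TCC TAA CGC AGA TGT GTG GAT CAT CGT GAC GCC — ATG at 25, stop TAA at 58 → 36 nt.
Frame -2: GGA CAG GCG TGA TCT CAC GGA TTA TGC TCA GTC GCA AAG ATG GAT GTG TAG TAT CCT AAC GCA GAT GTG TGG ATC ATC GTG ACG CCA — ATG at 41, stop TAG at 50 → 12 nt.
Frame -3: GAC AGG CGT GAT CTC ACG GAT TAT GCT CAG TCG CAA AGA TGG ATG TGT AGT ATC CTA ACG CAG ATG TGT GGA TCA TCG TGA CGC CAA — ATG at 45, stop TGA at 81 → 39 nt; ATG at 66, stop TGA at 81 → 18 nt.
Forward-strand max 63 nt; reverse-strand max 39 nt. The forward strand has the longer ORF.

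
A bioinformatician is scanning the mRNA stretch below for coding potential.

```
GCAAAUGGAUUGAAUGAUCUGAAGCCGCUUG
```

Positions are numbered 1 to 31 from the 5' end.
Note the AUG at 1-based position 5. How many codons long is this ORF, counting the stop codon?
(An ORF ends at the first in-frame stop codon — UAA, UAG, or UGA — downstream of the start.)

3

Codons from position 5: AUG (5–7), GAU (8–10), UGA (11–13).
UGA is the first in-frame stop; that's 3 codons including the stop.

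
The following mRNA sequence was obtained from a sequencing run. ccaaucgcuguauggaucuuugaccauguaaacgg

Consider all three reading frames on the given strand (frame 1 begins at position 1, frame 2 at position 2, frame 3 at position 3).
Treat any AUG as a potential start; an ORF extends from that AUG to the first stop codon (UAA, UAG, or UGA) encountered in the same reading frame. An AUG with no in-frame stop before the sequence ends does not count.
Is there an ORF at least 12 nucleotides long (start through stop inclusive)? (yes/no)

yes

Frame 1: CCA AUC GCU GUA UGG AUC UUU GAC CAU GUA AAC — no AUG→stop ORF.
Frame 2: CAA UCG CUG UAU GGA UCU UUG ACC AUG UAA ACG — AUG at 26, stop UAA at 29 → 6 nt.
Frame 3: AAU CGC UGU AUG GAU CUU UGA CCA UGU AAA CGG — AUG at 12, stop UGA at 21 → 12 nt.
Frame 3 has an ORF of 12 nucleotides (positions 12–23) ≥ 12, so yes.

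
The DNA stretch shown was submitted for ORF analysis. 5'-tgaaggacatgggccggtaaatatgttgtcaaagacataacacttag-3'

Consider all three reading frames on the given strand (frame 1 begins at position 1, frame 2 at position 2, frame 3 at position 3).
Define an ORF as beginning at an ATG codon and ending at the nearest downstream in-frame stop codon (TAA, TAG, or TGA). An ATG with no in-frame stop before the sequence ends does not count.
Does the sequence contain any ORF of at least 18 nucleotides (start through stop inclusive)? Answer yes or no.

Frame 1: TGA AGG ACA TGG GCC GGT AAA TAT GTT GTC AAA GAC ATA ACA CTT — no ATG→stop ORF.
Frame 2: GAA GGA CAT GGG CCG GTA AAT ATG TTG TCA AAG ACA TAA CAC TTA — ATG at 23, stop TAA at 38 → 18 nt.
Frame 3: AAG GAC ATG GGC CGG TAA ATA TGT TGT CAA AGA CAT AAC ACT TAG — ATG at 9, stop TAA at 18 → 12 nt.
Frame 2 has an ORF of 18 nucleotides (positions 23–40) ≥ 18, so yes.

yes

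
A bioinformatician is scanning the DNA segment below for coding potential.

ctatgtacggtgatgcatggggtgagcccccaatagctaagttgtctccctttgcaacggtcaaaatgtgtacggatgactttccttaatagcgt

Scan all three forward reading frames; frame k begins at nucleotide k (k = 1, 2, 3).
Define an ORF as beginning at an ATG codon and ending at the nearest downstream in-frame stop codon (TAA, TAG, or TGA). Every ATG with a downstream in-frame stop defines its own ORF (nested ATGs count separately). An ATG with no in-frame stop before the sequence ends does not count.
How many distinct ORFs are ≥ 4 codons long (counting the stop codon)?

Frame 1: CTA TGT ACG GTG ATG CAT GGG GTG AGC CCC CAA TAG CTA AGT TGT CTC CCT TTG CAA CGG TCA AAA TGT GTA CGG ATG ACT TTC CTT AAT AGC — ATG at 13, stop TAG at 34 → 24 nt.
Frame 2: TAT GTA CGG TGA TGC ATG GGG TGA GCC CCC AAT AGC TAA GTT GTC TCC CTT TGC AAC GGT CAA AAT GTG TAC GGA TGA CTT TCC TTA ATA GCG — ATG at 17, stop TGA at 23 → 9 nt.
Frame 3: ATG TAC GGT GAT GCA TGG GGT GAG CCC CCA ATA GCT AAG TTG TCT CCC TTT GCA ACG GTC AAA ATG TGT ACG GAT GAC TTT CCT TAA TAG CGT — ATG at 3, stop TAA at 87 → 87 nt; ATG at 66, stop TAA at 87 → 24 nt.
ORFs ≥ 4 codons: frame 1 13–36 (8 codons), frame 3 3–89 (29 codons), frame 3 66–89 (8 codons). Count = 3.

3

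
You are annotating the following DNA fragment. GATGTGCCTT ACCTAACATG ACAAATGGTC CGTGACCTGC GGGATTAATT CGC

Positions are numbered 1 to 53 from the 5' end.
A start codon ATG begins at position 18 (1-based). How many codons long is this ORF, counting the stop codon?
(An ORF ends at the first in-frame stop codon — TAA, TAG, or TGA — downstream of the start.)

6

Codons from position 18: ATG (18–20), ACA (21–23), AAT (24–26), GGT (27–29), CCG (30–32), TGA (33–35).
TGA is the first in-frame stop; that's 6 codons including the stop.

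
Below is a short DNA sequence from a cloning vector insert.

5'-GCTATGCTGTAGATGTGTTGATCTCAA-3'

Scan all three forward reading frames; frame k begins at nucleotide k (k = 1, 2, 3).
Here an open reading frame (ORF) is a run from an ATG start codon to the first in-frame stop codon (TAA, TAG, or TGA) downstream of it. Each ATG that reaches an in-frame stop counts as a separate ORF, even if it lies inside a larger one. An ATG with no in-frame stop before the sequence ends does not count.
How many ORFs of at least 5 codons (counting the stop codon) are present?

0

Frame 1: GCT ATG CTG TAG ATG TGT TGA TCT CAA — ATG at 4, stop TAG at 10 → 9 nt; ATG at 13, stop TGA at 19 → 9 nt.
Frame 2: CTA TGC TGT AGA TGT GTT GAT CTC — no ATG→stop ORF.
Frame 3: TAT GCT GTA GAT GTG TTG ATC TCA — no ATG→stop ORF.
No ORF reaches 5 codons. Count = 0.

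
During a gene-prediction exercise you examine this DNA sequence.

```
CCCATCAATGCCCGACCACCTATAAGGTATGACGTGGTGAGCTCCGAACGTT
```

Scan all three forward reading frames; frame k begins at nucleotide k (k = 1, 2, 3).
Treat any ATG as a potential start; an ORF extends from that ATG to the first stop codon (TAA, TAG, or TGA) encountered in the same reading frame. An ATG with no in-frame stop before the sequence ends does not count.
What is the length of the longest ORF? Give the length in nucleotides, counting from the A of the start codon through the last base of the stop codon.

18

Frame 1: CCC ATC AAT GCC CGA CCA CCT ATA AGG TAT GAC GTG GTG AGC TCC GAA CGT — no ATG→stop ORF.
Frame 2: CCA TCA ATG CCC GAC CAC CTA TAA GGT ATG ACG TGG TGA GCT CCG AAC GTT — ATG at 8, stop TAA at 23 → 18 nt; ATG at 29, stop TGA at 38 → 12 nt.
Frame 3: CAT CAA TGC CCG ACC ACC TAT AAG GTA TGA CGT GGT GAG CTC CGA ACG — no ATG→stop ORF.
Longest: frame 2, positions 8–25, 18 nt = 6 codons = 5 aa. → 18 nucleotides.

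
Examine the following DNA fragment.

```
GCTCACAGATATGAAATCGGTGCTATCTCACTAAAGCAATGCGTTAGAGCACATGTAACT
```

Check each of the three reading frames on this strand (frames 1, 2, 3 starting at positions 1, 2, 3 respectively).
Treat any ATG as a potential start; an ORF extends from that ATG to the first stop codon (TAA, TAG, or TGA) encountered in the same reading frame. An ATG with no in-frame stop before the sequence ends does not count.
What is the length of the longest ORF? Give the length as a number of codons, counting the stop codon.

Frame 1: GCT CAC AGA TAT GAA ATC GGT GCT ATC TCA CTA AAG CAA TGC GTT AGA GCA CAT GTA ACT — no ATG→stop ORF.
Frame 2: CTC ACA GAT ATG AAA TCG GTG CTA TCT CAC TAA AGC AAT GCG TTA GAG CAC ATG TAA — ATG at 11, stop TAA at 32 → 24 nt; ATG at 53, stop TAA at 56 → 6 nt.
Frame 3: TCA CAG ATA TGA AAT CGG TGC TAT CTC ACT AAA GCA ATG CGT TAG AGC ACA TGT AAC — ATG at 39, stop TAG at 45 → 9 nt.
Longest: frame 2, positions 11–34, 24 nt = 8 codons = 7 aa. → 8 codons.

8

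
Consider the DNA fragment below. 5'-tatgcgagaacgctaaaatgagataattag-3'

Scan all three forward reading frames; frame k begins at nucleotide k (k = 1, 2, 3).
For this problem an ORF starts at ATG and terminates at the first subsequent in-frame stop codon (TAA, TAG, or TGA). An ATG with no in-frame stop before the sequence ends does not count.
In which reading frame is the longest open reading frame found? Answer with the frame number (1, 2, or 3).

Frame 1: TAT GCG AGA ACG CTA AAA TGA GAT AAT TAG — no ATG→stop ORF.
Frame 2: ATG CGA GAA CGC TAA AAT GAG ATA ATT — ATG at 2, stop TAA at 14 → 15 nt.
Frame 3: TGC GAG AAC GCT AAA ATG AGA TAA TTA — ATG at 18, stop TAA at 24 → 9 nt.
Longest ORF is 15 nt in frame 2 (positions 2–16).

2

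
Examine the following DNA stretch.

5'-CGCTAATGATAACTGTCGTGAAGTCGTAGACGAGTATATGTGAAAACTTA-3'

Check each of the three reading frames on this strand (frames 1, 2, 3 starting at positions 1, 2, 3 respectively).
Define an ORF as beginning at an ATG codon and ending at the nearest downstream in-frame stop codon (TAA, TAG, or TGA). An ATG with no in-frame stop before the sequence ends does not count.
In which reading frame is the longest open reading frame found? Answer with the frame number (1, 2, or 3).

Frame 1: CGC TAA TGA TAA CTG TCG TGA AGT CGT AGA CGA GTA TAT GTG AAA ACT — no ATG→stop ORF.
Frame 2: GCT AAT GAT AAC TGT CGT GAA GTC GTA GAC GAG TAT ATG TGA AAA CTT — ATG at 38, stop TGA at 41 → 6 nt.
Frame 3: CTA ATG ATA ACT GTC GTG AAG TCG TAG ACG AGT ATA TGT GAA AAC TTA — ATG at 6, stop TAG at 27 → 24 nt.
Longest ORF is 24 nt in frame 3 (positions 6–29).

3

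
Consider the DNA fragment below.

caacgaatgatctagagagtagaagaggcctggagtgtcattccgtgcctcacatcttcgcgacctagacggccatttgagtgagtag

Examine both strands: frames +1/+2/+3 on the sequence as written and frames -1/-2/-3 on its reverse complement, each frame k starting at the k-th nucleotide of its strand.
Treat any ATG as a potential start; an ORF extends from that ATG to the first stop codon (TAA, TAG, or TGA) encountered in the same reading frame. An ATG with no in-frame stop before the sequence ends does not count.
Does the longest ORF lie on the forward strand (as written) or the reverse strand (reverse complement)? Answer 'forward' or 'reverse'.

reverse

Reverse complement (5'→3'): CTACTCACTCAAATGGCCGTCTAGGTCGCGAAGATGTGAGGCACGGAATGACACTCCAGGCCTCTTCTACTCTCTAGATCATTCGTTG
Frame +1: CAA CGA ATG ATC TAG AGA GTA GAA GAG GCC TGG AGT GTC ATT CCG TGC CTC ACA TCT TCG CGA CCT AGA CGG CCA TTT GAG TGA GTA — ATG at 7, stop TAG at 13 → 9 nt.
Frame +2: AAC GAA TGA TCT AGA GAG TAG AAG AGG CCT GGA GTG TCA TTC CGT GCC TCA CAT CTT CGC GAC CTA GAC GGC CAT TTG AGT GAG TAG — no ATG→stop ORF.
Frame +3: ACG AAT GAT CTA GAG AGT AGA AGA GGC CTG GAG TGT CAT TCC GTG CCT CAC ATC TTC GCG ACC TAG ACG GCC ATT TGA GTG AGT — no ATG→stop ORF.
Frame -1: CTA CTC ACT CAA ATG GCC GTC TAG GTC GCG AAG ATG TGA GGC ACG GAA TGA CAC TCC AGG CCT CTT CTA CTC TCT AGA TCA TTC GTT — ATG at 13, stop TAG at 22 → 12 nt; ATG at 34, stop TGA at 37 → 6 nt.
Frame -2: TAC TCA CTC AAA TGG CCG TCT AGG TCG CGA AGA TGT GAG GCA CGG AAT GAC ACT CCA GGC CTC TTC TAC TCT CTA GAT CAT TCG TTG — no ATG→stop ORF.
Frame -3: ACT CAC TCA AAT GGC CGT CTA GGT CGC GAA GAT GTG AGG CAC GGA ATG ACA CTC CAG GCC TCT TCT ACT CTC TAG ATC ATT CGT — ATG at 48, stop TAG at 75 → 30 nt.
Forward-strand max 9 nt; reverse-strand max 30 nt. The reverse strand has the longer ORF.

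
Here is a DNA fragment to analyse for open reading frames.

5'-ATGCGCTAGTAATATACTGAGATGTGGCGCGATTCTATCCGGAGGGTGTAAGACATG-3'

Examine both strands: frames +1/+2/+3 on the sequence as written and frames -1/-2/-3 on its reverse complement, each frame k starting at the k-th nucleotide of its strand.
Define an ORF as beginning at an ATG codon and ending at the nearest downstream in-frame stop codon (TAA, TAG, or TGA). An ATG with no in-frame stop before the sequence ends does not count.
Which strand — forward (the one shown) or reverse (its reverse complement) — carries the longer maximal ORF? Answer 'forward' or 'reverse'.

reverse

Reverse complement (5'→3'): CATGTCTTACACCCTCCGGATAGAATCGCGCCACATCTCAGTATATTACTAGCGCAT
Frame +1: ATG CGC TAG TAA TAT ACT GAG ATG TGG CGC GAT TCT ATC CGG AGG GTG TAA GAC ATG — ATG at 1, stop TAG at 7 → 9 nt; ATG at 22, stop TAA at 49 → 30 nt.
Frame +2: TGC GCT AGT AAT ATA CTG AGA TGT GGC GCG ATT CTA TCC GGA GGG TGT AAG ACA — no ATG→stop ORF.
Frame +3: GCG CTA GTA ATA TAC TGA GAT GTG GCG CGA TTC TAT CCG GAG GGT GTA AGA CAT — no ATG→stop ORF.
Frame -1: CAT GTC TTA CAC CCT CCG GAT AGA ATC GCG CCA CAT CTC AGT ATA TTA CTA GCG CAT — no ATG→stop ORF.
Frame -2: ATG TCT TAC ACC CTC CGG ATA GAA TCG CGC CAC ATC TCA GTA TAT TAC TAG CGC — ATG at 2, stop TAG at 50 → 51 nt.
Frame -3: TGT CTT ACA CCC TCC GGA TAG AAT CGC GCC ACA TCT CAG TAT ATT ACT AGC GCA — no ATG→stop ORF.
Forward-strand max 30 nt; reverse-strand max 51 nt. The reverse strand has the longer ORF.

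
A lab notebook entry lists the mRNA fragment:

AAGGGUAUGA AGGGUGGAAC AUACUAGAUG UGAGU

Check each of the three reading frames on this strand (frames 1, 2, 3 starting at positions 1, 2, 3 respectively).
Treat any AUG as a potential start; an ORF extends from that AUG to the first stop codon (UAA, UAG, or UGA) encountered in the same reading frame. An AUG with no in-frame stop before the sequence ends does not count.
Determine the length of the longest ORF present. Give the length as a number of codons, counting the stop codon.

7

Frame 1: AAG GGU AUG AAG GGU GGA ACA UAC UAG AUG UGA — AUG at 7, stop UAG at 25 → 21 nt; AUG at 28, stop UGA at 31 → 6 nt.
Frame 2: AGG GUA UGA AGG GUG GAA CAU ACU AGA UGU GAG — no AUG→stop ORF.
Frame 3: GGG UAU GAA GGG UGG AAC AUA CUA GAU GUG AGU — no AUG→stop ORF.
Longest: frame 1, positions 7–27, 21 nt = 7 codons = 6 aa. → 7 codons.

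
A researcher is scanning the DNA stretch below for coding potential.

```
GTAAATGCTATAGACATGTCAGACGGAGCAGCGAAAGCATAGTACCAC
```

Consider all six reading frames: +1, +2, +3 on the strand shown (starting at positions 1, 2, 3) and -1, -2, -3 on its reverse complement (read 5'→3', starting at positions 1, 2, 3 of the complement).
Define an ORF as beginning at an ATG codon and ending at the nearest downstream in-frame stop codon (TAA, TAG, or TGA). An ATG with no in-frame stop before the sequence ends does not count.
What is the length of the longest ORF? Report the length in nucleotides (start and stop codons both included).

Reverse complement (5'→3'): GTGGTACTATGCTTTCGCTGCTCCGTCTGACATGTCTATAGCATTTAC
Frame +1: GTA AAT GCT ATA GAC ATG TCA GAC GGA GCA GCG AAA GCA TAG TAC CAC — ATG at 16, stop TAG at 40 → 27 nt.
Frame +2: TAA ATG CTA TAG ACA TGT CAG ACG GAG CAG CGA AAG CAT AGT ACC — ATG at 5, stop TAG at 11 → 9 nt.
Frame +3: AAA TGC TAT AGA CAT GTC AGA CGG AGC AGC GAA AGC ATA GTA CCA — no ATG→stop ORF.
Frame -1: GTG GTA CTA TGC TTT CGC TGC TCC GTC TGA CAT GTC TAT AGC ATT TAC — no ATG→stop ORF.
Frame -2: TGG TAC TAT GCT TTC GCT GCT CCG TCT GAC ATG TCT ATA GCA TTT — no ATG→stop ORF.
Frame -3: GGT ACT ATG CTT TCG CTG CTC CGT CTG ACA TGT CTA TAG CAT TTA — ATG at 9, stop TAG at 39 → 33 nt.
Longest: frame -3, positions 9–41, 33 nt = 11 codons = 10 aa. → 33 nucleotides.

33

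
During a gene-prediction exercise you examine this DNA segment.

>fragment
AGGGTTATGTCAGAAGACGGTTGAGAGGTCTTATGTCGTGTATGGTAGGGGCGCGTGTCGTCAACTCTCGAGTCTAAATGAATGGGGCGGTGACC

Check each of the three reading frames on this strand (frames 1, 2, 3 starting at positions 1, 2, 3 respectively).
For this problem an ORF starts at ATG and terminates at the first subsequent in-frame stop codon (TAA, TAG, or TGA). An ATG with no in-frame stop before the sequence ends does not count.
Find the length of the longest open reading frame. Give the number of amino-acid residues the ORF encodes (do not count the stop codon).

Frame 1: AGG GTT ATG TCA GAA GAC GGT TGA GAG GTC TTA TGT CGT GTA TGG TAG GGG CGC GTG TCG TCA ACT CTC GAG TCT AAA TGA ATG GGG CGG TGA — ATG at 7, stop TGA at 22 → 18 nt; ATG at 82, stop TGA at 91 → 12 nt.
Frame 2: GGG TTA TGT CAG AAG ACG GTT GAG AGG TCT TAT GTC GTG TAT GGT AGG GGC GCG TGT CGT CAA CTC TCG AGT CTA AAT GAA TGG GGC GGT GAC — no ATG→stop ORF.
Frame 3: GGT TAT GTC AGA AGA CGG TTG AGA GGT CTT ATG TCG TGT ATG GTA GGG GCG CGT GTC GTC AAC TCT CGA GTC TAA ATG AAT GGG GCG GTG ACC — ATG at 33, stop TAA at 75 → 45 nt; ATG at 42, stop TAA at 75 → 36 nt.
Longest: frame 3, positions 33–77, 45 nt = 15 codons = 14 aa. → 14 amino acids.

14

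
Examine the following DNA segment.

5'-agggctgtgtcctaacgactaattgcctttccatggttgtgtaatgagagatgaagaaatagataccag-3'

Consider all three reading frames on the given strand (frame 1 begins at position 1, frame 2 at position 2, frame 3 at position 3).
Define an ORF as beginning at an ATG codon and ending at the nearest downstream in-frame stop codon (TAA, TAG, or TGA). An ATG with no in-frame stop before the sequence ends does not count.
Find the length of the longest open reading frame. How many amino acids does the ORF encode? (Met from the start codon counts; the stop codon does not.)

Frame 1: AGG GCT GTG TCC TAA CGA CTA ATT GCC TTT CCA TGG TTG TGT AAT GAG AGA TGA AGA AAT AGA TAC CAG — no ATG→stop ORF.
Frame 2: GGG CTG TGT CCT AAC GAC TAA TTG CCT TTC CAT GGT TGT GTA ATG AGA GAT GAA GAA ATA GAT ACC — no ATG→stop ORF.
Frame 3: GGC TGT GTC CTA ACG ACT AAT TGC CTT TCC ATG GTT GTG TAA TGA GAG ATG AAG AAA TAG ATA CCA — ATG at 33, stop TAA at 42 → 12 nt; ATG at 51, stop TAG at 60 → 12 nt.
Longest: frame 3, positions 33–44, 12 nt = 4 codons = 3 aa. → 3 amino acids.

3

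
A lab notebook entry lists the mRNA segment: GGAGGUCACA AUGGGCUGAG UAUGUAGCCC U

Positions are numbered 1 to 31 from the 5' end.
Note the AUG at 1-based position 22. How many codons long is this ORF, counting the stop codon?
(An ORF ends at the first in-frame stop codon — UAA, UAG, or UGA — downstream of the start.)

2

Codons from position 22: AUG (22–24), UAG (25–27).
UAG is the first in-frame stop; that's 2 codons including the stop.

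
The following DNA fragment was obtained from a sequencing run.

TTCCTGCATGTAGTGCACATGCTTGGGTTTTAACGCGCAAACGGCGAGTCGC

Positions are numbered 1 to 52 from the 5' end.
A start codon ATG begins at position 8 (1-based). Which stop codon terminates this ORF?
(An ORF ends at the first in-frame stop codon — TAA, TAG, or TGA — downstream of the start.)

Codons from position 8: ATG (8–10), TAG (11–13).
The first in-frame stop codon is TAG.

TAG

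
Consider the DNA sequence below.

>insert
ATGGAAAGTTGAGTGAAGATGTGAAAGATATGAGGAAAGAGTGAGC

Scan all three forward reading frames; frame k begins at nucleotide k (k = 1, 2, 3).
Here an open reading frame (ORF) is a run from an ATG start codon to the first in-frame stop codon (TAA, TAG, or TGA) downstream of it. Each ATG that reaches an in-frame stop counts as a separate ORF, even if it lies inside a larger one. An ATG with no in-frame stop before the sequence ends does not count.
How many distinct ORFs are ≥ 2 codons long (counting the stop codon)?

3

Frame 1: ATG GAA AGT TGA GTG AAG ATG TGA AAG ATA TGA GGA AAG AGT GAG — ATG at 1, stop TGA at 10 → 12 nt; ATG at 19, stop TGA at 22 → 6 nt.
Frame 2: TGG AAA GTT GAG TGA AGA TGT GAA AGA TAT GAG GAA AGA GTG AGC — no ATG→stop ORF.
Frame 3: GGA AAG TTG AGT GAA GAT GTG AAA GAT ATG AGG AAA GAG TGA — ATG at 30, stop TGA at 42 → 15 nt.
ORFs ≥ 2 codons: frame 1 1–12 (4 codons), frame 1 19–24 (2 codons), frame 3 30–44 (5 codons). Count = 3.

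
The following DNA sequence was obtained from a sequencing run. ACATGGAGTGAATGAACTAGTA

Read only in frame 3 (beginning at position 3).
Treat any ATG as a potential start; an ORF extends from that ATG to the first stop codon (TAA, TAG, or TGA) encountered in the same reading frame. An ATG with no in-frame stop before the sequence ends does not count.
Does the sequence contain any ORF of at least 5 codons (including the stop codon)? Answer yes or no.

no

Frame 3: ATG GAG TGA ATG AAC TAG — ATG at 3, stop TGA at 9 → 9 nt; ATG at 12, stop TAG at 18 → 9 nt.
Largest ORF found is 3 codons < 5, so no.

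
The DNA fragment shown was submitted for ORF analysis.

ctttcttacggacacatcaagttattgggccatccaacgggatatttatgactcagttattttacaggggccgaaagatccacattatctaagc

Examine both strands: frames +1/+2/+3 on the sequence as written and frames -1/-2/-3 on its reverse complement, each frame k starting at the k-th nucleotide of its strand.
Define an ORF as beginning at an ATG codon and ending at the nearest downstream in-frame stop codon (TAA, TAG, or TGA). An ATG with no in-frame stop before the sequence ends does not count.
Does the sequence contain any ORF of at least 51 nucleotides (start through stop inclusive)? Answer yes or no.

no

Reverse complement (5'→3'): GCTTAGATAATGTGGATCTTTCGGCCCCTGTAAAATAACTGAGTCATAAATATCCCGTTGGATGGCCCAATAACTTGATGTGTCCGTAAGAAAG
Frame +1: CTT TCT TAC GGA CAC ATC AAG TTA TTG GGC CAT CCA ACG GGA TAT TTA TGA CTC AGT TAT TTT ACA GGG GCC GAA AGA TCC ACA TTA TCT AAG — no ATG→stop ORF.
Frame +2: TTT CTT ACG GAC ACA TCA AGT TAT TGG GCC ATC CAA CGG GAT ATT TAT GAC TCA GTT ATT TTA CAG GGG CCG AAA GAT CCA CAT TAT CTA AGC — no ATG→stop ORF.
Frame +3: TTC TTA CGG ACA CAT CAA GTT ATT GGG CCA TCC AAC GGG ATA TTT ATG ACT CAG TTA TTT TAC AGG GGC CGA AAG ATC CAC ATT ATC TAA — ATG at 48, stop TAA at 90 → 45 nt.
Frame -1: GCT TAG ATA ATG TGG ATC TTT CGG CCC CTG TAA AAT AAC TGA GTC ATA AAT ATC CCG TTG GAT GGC CCA ATA ACT TGA TGT GTC CGT AAG AAA — ATG at 10, stop TAA at 31 → 24 nt.
Frame -2: CTT AGA TAA TGT GGA TCT TTC GGC CCC TGT AAA ATA ACT GAG TCA TAA ATA TCC CGT TGG ATG GCC CAA TAA CTT GAT GTG TCC GTA AGA AAG — ATG at 62, stop TAA at 71 → 12 nt.
Frame -3: TTA GAT AAT GTG GAT CTT TCG GCC CCT GTA AAA TAA CTG AGT CAT AAA TAT CCC GTT GGA TGG CCC AAT AAC TTG ATG TGT CCG TAA GAA — ATG at 78, stop TAA at 87 → 12 nt.
Largest ORF found is 45 nucleotides < 51, so no.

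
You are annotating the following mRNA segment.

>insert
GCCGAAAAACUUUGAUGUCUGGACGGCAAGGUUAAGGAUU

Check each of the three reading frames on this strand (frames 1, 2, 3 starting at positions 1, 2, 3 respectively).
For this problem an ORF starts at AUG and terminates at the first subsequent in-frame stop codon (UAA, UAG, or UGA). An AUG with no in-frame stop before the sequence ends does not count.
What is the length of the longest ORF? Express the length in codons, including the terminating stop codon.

7

Frame 1: GCC GAA AAA CUU UGA UGU CUG GAC GGC AAG GUU AAG GAU — no AUG→stop ORF.
Frame 2: CCG AAA AAC UUU GAU GUC UGG ACG GCA AGG UUA AGG AUU — no AUG→stop ORF.
Frame 3: CGA AAA ACU UUG AUG UCU GGA CGG CAA GGU UAA GGA — AUG at 15, stop UAA at 33 → 21 nt.
Longest: frame 3, positions 15–35, 21 nt = 7 codons = 6 aa. → 7 codons.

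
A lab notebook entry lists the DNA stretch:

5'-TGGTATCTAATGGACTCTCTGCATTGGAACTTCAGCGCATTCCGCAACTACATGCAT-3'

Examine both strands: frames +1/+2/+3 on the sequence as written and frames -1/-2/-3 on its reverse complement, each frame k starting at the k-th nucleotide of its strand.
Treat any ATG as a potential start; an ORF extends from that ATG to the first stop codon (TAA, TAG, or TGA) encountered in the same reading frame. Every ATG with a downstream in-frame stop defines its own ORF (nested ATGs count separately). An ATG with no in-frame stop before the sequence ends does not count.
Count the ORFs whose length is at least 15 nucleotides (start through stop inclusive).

Reverse complement (5'→3'): ATGCATGTAGTTGCGGAATGCGCTGAAGTTCCAATGCAGAGAGTCCATTAGATACCA
Frame +1: TGG TAT CTA ATG GAC TCT CTG CAT TGG AAC TTC AGC GCA TTC CGC AAC TAC ATG CAT — no ATG→stop ORF.
Frame +2: GGT ATC TAA TGG ACT CTC TGC ATT GGA ACT TCA GCG CAT TCC GCA ACT ACA TGC — no ATG→stop ORF.
Frame +3: GTA TCT AAT GGA CTC TCT GCA TTG GAA CTT CAG CGC ATT CCG CAA CTA CAT GCA — no ATG→stop ORF.
Frame -1: ATG CAT GTA GTT GCG GAA TGC GCT GAA GTT CCA ATG CAG AGA GTC CAT TAG ATA CCA — ATG at 1, stop TAG at 49 → 51 nt; ATG at 34, stop TAG at 49 → 18 nt.
Frame -2: TGC ATG TAG TTG CGG AAT GCG CTG AAG TTC CAA TGC AGA GAG TCC ATT AGA TAC — ATG at 5, stop TAG at 8 → 6 nt.
Frame -3: GCA TGT AGT TGC GGA ATG CGC TGA AGT TCC AAT GCA GAG AGT CCA TTA GAT ACC — ATG at 18, stop TGA at 24 → 9 nt.
ORFs ≥ 15 nucleotides: frame -1 1–51 (51 nucleotides), frame -1 34–51 (18 nucleotides). Count = 2.

2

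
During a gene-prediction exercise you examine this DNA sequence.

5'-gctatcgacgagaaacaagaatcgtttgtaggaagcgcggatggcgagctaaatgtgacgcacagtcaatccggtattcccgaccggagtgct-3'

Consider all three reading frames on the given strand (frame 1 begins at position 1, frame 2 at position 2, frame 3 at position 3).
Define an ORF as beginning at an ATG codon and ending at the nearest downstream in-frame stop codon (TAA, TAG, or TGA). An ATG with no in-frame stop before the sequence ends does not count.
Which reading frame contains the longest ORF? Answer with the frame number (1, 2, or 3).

Frame 1: GCT ATC GAC GAG AAA CAA GAA TCG TTT GTA GGA AGC GCG GAT GGC GAG CTA AAT GTG ACG CAC AGT CAA TCC GGT ATT CCC GAC CGG AGT GCT — no ATG→stop ORF.
Frame 2: CTA TCG ACG AGA AAC AAG AAT CGT TTG TAG GAA GCG CGG ATG GCG AGC TAA ATG TGA CGC ACA GTC AAT CCG GTA TTC CCG ACC GGA GTG — ATG at 41, stop TAA at 50 → 12 nt; ATG at 53, stop TGA at 56 → 6 nt.
Frame 3: TAT CGA CGA GAA ACA AGA ATC GTT TGT AGG AAG CGC GGA TGG CGA GCT AAA TGT GAC GCA CAG TCA ATC CGG TAT TCC CGA CCG GAG TGC — no ATG→stop ORF.
Longest ORF is 12 nt in frame 2 (positions 41–52).

2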